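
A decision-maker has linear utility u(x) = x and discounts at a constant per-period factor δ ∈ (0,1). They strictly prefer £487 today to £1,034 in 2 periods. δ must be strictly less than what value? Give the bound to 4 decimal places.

δ < 0.6863

The preference means 487 > δ^2·1034.
So δ^2 < 487/1034 = 0.47099; taking the square root of both positive sides preserves the inequality.
δ < 0.47099^(1/2) = 0.6863.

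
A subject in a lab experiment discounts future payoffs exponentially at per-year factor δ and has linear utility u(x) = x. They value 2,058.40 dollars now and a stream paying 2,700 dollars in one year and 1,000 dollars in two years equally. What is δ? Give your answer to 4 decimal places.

Present value of the stream is 2700·δ + 1000·δ². Indifference gives 2700δ + 1000δ² = 2058.40.
So 1000δ² + 2700δ − 2058.40 = 0.
The positive root is δ = [−2700 + √(2700² + 4·1000·2058.40)] / (2·1000) = (−2700 + 3940.000)/2000 ≈ 0.6200.

δ ≈ 0.6200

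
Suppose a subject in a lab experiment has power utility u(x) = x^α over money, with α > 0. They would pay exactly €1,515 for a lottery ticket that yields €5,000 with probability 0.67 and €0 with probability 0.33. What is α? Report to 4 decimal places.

EU(lottery) = 0.67·5000^α + 0.33·0 = 0.67·5000^α.
Indifference: 1515^α = 0.67·5000^α, so (1515/5000)^α = 0.67.
α = ln(0.67) / ln(1515/5000) = -0.4004776/-1.1940225 ≈ 0.3354.

α ≈ 0.3354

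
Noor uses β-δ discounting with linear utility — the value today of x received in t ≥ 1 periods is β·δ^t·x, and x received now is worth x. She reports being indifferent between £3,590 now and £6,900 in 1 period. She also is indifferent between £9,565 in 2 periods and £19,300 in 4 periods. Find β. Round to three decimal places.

The second indifference involves only future payoffs, so β cancels: β·δ^2·9565 = β·δ^4·19300, giving δ^2 = 9565/19300 = 0.49560, so δ = 0.70399.
Now use the now-vs-future pair: 3590 = β·δ·6900 gives β = 3590/(0.70399·6900) ≈ 0.739.

β ≈ 0.739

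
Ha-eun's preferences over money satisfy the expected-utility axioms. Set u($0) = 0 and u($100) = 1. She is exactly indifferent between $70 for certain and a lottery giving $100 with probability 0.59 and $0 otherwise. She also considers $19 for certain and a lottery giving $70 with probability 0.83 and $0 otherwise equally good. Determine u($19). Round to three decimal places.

0.490

First, u($70) = 0.59·u($100) + 0.41·u($0) = 0.59.
Chaining: u($19) = 0.83·0.59 + 0.17·0.00 = 0.4897.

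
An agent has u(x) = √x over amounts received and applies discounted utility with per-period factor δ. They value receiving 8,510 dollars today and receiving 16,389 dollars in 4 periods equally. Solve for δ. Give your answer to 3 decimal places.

δ ≈ 0.921

Equating discounted utilities: u(8510) = δ^4·u(16389) ⇒ δ^4 = u(8510)/u(16389).
Since u(x) = √x, δ^4 = √(8510/16389) = 0.72059.
So δ = 0.72059^(1/4) ≈ 0.921.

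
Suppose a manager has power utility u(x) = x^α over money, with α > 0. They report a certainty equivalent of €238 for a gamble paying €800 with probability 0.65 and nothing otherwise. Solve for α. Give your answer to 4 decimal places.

α ≈ 0.3553

Since u(0) = 0, the lottery's EU is 0.65·800^α.
Indifference: 238^α = 0.65·800^α, so (238/800)^α = 0.65.
Taking logs: α·ln(238/800) = ln(0.65), so α = -0.4307829 / -1.2123411 ≈ 0.3553.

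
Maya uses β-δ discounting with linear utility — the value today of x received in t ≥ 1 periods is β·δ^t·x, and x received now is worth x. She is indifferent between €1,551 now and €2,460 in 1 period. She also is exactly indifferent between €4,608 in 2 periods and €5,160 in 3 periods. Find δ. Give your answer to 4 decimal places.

δ ≈ 0.8930

Both payoffs in the second observation are in the future, so β drops out: δ^2·4608 = δ^3·5160 ⇒ δ = 4608/5160 = 0.89302.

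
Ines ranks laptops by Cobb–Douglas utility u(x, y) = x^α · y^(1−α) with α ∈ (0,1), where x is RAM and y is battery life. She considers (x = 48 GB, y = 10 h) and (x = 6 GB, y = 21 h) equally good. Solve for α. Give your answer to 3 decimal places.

Set the two utilities equal: 48^α·10^(1−α) = 6^α·21^(1−α).
(48/6)^α = (21/10)^(1−α); take logs: α·ln(48/6) = (1−α)·ln(21/10), i.e. α·2.079442 = (1−α)·0.741937.
So α/(1−α) = (0.741937)/(2.079442) = 0.356796, and α = 0.356796/1.356796 ≈ 0.263.

α ≈ 0.263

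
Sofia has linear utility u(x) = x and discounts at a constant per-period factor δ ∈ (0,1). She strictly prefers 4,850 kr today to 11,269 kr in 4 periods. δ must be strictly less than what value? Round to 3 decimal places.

δ < 0.810

Comparing present values: 4850 > δ^4·11269.
Hence δ^4 < 4850/11269 = 0.43038, and x ↦ x^(1/4) is increasing on (0,∞).
δ < 0.43038^(1/4) = 0.810.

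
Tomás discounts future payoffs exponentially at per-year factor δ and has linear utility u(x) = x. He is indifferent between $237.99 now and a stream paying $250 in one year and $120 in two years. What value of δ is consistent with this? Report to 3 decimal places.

The stream is worth 250δ + 120δ² today, so 250δ + 120δ² = 237.99.
Rearranged: 120δ² + 250δ − 237.99 = 0.
The positive root is δ = [−250 + √(250² + 4·120·237.99)] / (2·120) = (−250 + 420.399)/240 ≈ 0.710.

δ ≈ 0.710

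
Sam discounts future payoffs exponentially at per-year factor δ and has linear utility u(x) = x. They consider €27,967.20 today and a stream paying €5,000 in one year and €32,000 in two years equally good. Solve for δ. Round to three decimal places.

δ ≈ 0.860

Equating present values: 27967.20 = 5000δ + 32000δ².
So 32000δ² + 5000δ − 27967.20 = 0.
δ = (−5000 + √(5000² + 4·32000·27967.20)) / (2·32000) = (−5000 + √3604801600.00) / 64000 ≈ 0.860.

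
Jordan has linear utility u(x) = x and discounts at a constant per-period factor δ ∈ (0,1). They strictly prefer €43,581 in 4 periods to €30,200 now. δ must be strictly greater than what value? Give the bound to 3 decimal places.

δ > 0.912

Under u(x) = x this choice says 30200 < δ^4·43581.
So δ^4 > 30200/43581 = 0.69296; taking the 4th root of both positive sides preserves the inequality.
δ > 0.69296^(1/4) = 0.912.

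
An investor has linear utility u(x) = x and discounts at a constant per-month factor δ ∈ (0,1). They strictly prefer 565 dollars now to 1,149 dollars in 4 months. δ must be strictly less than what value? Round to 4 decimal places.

δ < 0.8374

The preference means 565 > δ^4·1149.
Hence δ^4 < 565/1149 = 0.49173, and x ↦ x^(1/4) is increasing on (0,∞).
δ < (565/1149)^(1/4) ≈ 0.8374.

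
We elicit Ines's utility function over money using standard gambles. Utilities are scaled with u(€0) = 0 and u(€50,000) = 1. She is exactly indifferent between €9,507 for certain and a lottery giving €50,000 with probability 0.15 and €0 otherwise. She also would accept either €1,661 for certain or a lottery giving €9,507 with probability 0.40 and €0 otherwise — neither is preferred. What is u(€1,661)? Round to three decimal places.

The first gamble pins u(€9,507): it must equal 0.15·1 + 0.85·0 = 0.15.
The second indifference gives u(€1,661) = 0.40·u(€9,507) + 0.60·u(€0) = 0.40·0.15 + 0.60·0.00 = 0.0600.

0.060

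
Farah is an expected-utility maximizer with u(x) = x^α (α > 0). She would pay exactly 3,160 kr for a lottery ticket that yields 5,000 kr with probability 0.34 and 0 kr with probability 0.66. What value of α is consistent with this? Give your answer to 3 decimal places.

α ≈ 2.351

EU(lottery) = 0.34·5000^α + 0.66·0 = 0.34·5000^α.
Indifference: 3160^α = 0.34·5000^α, so (3160/5000)^α = 0.34.
Take logs: α = ln 0.34 / ln(3160/5000) ≈ 2.35103.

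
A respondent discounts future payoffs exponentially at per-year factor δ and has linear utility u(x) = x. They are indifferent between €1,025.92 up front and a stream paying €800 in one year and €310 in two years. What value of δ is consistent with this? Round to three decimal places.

δ ≈ 0.940

Equating present values: 1025.92 = 800δ + 310δ².
That is, 310δ² + 800δ − 1025.92 = 0, a quadratic in δ.
By the quadratic formula (taking the positive root), δ = (−800 + √1912140.80) / 620 ≈ 0.940.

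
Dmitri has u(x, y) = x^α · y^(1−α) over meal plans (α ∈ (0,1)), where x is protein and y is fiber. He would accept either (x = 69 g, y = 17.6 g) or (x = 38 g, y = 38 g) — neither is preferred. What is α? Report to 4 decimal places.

Indifference: 69^α · 17.6^(1−α) = 38^α · 38^(1−α).
Rearrange to (69/38)^α = (38/17.6)^(1−α) and take logs: α·0.5965203 = (1−α)·0.7696873.
Thus α·(1.3662076) = 0.7696873, so α = 0.7696873/1.3662076 ≈ 0.5634.

α ≈ 0.5634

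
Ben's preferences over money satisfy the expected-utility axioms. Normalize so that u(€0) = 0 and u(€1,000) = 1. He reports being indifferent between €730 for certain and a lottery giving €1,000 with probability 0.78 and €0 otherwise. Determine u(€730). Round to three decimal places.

0.780

The indifference gives u(€730) = 0.78·u(€1,000) + 0.22·u(€0) = 0.78·1 + 0.22·0 = 0.78.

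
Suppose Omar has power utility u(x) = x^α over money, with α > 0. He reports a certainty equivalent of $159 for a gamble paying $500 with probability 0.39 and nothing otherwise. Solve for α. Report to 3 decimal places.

α ≈ 0.822

The lottery's expected utility is 0.39·u(500) + 0.61·u(0) = 0.39·500^α (since u(0) = 0 for α > 0).
Indifference: 159^α = 0.39·500^α, so (159/500)^α = 0.39.
α = ln(0.39) / ln(159/500) = -0.941609/-1.145704 ≈ 0.822.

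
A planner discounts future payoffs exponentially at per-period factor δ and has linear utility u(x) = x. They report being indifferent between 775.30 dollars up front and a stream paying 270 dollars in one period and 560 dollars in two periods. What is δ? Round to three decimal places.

δ ≈ 0.960

Present value of the stream is 270·δ + 560·δ². Indifference gives 270δ + 560δ² = 775.30.
So 560δ² + 270δ − 775.30 = 0.
By the quadratic formula (taking the positive root), δ = (−270 + √1809572.00) / 1120 ≈ 0.960.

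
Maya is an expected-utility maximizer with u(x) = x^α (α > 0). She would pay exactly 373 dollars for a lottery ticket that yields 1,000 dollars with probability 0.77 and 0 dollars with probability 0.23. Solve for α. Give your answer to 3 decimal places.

α ≈ 0.265

Since u(0) = 0, the lottery's EU is 0.77·1000^α.
Indifference: 373^α = 0.77·1000^α, so (373/1000)^α = 0.77.
Take logs: α = ln 0.77 / ln(373/1000) ≈ 0.26503.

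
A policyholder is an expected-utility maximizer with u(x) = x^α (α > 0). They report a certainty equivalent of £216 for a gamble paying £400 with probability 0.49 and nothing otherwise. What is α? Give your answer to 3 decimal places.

α ≈ 1.158

The lottery's expected utility is 0.49·u(400) + 0.51·u(0) = 0.49·400^α (since u(0) = 0 for α > 0).
Equating: 216^α = 0.49·400^α, i.e. 0.5400^α = 0.49.
α = ln(0.49) / ln(216/400) = -0.713350/-0.616186 ≈ 1.158.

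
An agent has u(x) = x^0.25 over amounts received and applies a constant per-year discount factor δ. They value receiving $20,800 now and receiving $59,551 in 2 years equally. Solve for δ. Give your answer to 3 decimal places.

Equating discounted utilities: u(20800) = δ^2·u(59551) ⇒ δ^2 = u(20800)/u(59551).
With u(x) = x^0.25: δ^2 = 20800^0.25/59551^0.25 = (20800/59551)^0.25 = 0.76876.
Hence δ = (0.76876)^(1/2) = 0.87679.

δ ≈ 0.877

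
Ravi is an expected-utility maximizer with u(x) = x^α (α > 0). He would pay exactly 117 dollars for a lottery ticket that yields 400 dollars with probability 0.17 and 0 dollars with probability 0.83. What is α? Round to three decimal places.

EU(lottery) = 0.17·400^α + 0.83·0 = 0.17·400^α.
Indifference: 117^α = 0.17·400^α, so (117/400)^α = 0.17.
Taking logs: α·ln(117/400) = ln(0.17), so α = -1.771957 / -1.229291 ≈ 1.441.

α ≈ 1.441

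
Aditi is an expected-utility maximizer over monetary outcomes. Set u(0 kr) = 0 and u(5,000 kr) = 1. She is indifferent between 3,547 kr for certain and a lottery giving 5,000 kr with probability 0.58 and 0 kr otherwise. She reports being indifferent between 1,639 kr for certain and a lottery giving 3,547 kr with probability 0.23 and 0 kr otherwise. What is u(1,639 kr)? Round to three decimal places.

0.133

From the first indifference, u(3,547 kr) = 0.58·u(5,000 kr) + 0.42·u(0 kr) = 0.58·1 + 0.42·0 = 0.58.
Then u(1,639 kr) = 0.23·u(3,547 kr) + 0.77·u(0 kr) = 0.23·0.58 + 0.77·0.00 = 0.1334.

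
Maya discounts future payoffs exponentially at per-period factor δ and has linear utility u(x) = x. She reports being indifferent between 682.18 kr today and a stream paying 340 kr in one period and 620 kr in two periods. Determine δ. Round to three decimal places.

δ ≈ 0.810

Equating present values: 682.18 = 340δ + 620δ².
That is, 620δ² + 340δ − 682.18 = 0, a quadratic in δ.
The positive root is δ = [−340 + √(340² + 4·620·682.18)] / (2·620) = (−340 + 1344.398)/1240 ≈ 0.810.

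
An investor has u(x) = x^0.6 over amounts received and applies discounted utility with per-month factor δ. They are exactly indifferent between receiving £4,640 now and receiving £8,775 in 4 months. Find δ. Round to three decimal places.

δ ≈ 0.909

Equating discounted utilities: u(4640) = δ^4·u(8775) ⇒ δ^4 = u(4640)/u(8775).
With u(x) = x^0.6: δ^4 = 4640^0.6/8775^0.6 = (4640/8775)^0.6 = 0.68228.
Hence δ = (0.68228)^(1/4) = 0.90885.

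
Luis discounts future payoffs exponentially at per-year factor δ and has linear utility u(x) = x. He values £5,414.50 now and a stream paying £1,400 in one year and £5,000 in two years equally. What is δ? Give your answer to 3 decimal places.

Present value of the stream is 1400·δ + 5000·δ². Indifference gives 1400δ + 5000δ² = 5414.50.
That is, 5000δ² + 1400δ − 5414.50 = 0, a quadratic in δ.
By the quadratic formula (taking the positive root), δ = (−1400 + √110250000.00) / 10000 ≈ 0.910.

δ ≈ 0.910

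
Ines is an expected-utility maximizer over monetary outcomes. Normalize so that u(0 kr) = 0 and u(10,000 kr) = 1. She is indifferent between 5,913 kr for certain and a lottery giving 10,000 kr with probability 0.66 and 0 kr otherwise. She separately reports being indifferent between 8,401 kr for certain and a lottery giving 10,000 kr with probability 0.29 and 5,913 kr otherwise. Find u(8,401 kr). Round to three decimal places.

The first gamble pins u(5,913 kr): it must equal 0.66·1 + 0.34·0 = 0.66.
Then u(8,401 kr) = 0.29·u(10,000 kr) + 0.71·u(5,913 kr) = 0.29·1.00 + 0.71·0.66 = 0.7586.

0.759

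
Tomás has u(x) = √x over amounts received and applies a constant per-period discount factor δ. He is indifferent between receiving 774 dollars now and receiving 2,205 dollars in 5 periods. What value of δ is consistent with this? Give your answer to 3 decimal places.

δ ≈ 0.901

Equating discounted utilities: u(774) = δ^5·u(2205) ⇒ δ^5 = u(774)/u(2205).
Since u(x) = √x, δ^5 = √(774/2205) = 0.59247.
So δ = 0.59247^(1/5) ≈ 0.901.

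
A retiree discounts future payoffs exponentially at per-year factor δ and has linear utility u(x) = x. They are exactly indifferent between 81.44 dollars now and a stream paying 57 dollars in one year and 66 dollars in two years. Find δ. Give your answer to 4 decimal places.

Equating present values: 81.44 = 57δ + 66δ².
Rearranged: 66δ² + 57δ − 81.44 = 0.
δ = (−57 + √(57² + 4·66·81.44)) / (2·66) = (−57 + √24749.16) / 132 ≈ 0.7600.

δ ≈ 0.7600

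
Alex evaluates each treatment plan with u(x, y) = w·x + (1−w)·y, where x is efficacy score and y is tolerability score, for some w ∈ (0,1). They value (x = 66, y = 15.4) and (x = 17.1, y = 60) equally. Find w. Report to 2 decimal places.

u(66,15.4) = u(17.1,60) means w·66 + (1−w)·15.4 = w·17.1 + (1−w)·60.
Rearranging, 48.9·w − 44.6·(1−w) = 0.
Hence w = 44.6/(48.9+44.6) = 44.6/93.5 = 0.48.

w = 0.48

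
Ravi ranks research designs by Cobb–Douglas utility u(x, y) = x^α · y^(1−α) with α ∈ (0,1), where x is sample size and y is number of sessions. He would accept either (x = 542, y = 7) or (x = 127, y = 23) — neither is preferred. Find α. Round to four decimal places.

α ≈ 0.4505

Indifference: 542^α · 7^(1−α) = 127^α · 23^(1−α).
(542/127)^α = (23/7)^(1−α); take logs: α·ln(542/127) = (1−α)·ln(23/7), i.e. α·1.4510789 = (1−α)·1.1895841.
Thus α·(2.6406630) = 1.1895841, so α = 1.1895841/2.6406630 ≈ 0.4505.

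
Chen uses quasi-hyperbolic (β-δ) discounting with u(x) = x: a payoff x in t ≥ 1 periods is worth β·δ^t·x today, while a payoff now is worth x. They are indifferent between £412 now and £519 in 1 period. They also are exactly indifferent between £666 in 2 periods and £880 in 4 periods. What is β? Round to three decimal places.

β ≈ 0.913

Both payoffs in the second observation are in the future, so β drops out: δ^2·666 = δ^4·880 ⇒ δ^2 = 666/880 = 0.75682, so δ = 0.86995.
Substituting δ into 412 = β·δ·519: β = 412/(451.506) ≈ 0.913.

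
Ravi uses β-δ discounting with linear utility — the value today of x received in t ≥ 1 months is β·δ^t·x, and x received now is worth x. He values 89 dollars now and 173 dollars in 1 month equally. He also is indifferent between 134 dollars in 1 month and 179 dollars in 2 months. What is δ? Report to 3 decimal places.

δ ≈ 0.749

Both payoffs in the second observation are in the future, so β drops out: δ^1·134 = δ^2·179 ⇒ δ = 134/179 = 0.74860.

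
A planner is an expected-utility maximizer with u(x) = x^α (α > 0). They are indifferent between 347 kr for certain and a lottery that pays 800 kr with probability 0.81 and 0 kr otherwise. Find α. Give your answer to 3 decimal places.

EU(lottery) = 0.81·800^α + 0.19·0 = 0.81·800^α.
Setting u(347) equal to that: 347^α = 0.81·800^α ⇒ (347/800)^α = 0.81.
Taking logs: α·ln(347/800) = ln(0.81), so α = -0.210721 / -0.835287 ≈ 0.252.

α ≈ 0.252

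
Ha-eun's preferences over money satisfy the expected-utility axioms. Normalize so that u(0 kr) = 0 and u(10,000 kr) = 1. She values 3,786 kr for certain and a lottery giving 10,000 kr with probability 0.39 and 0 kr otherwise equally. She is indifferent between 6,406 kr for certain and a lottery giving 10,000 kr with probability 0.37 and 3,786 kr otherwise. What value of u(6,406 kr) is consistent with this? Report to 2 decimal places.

0.62

From the first indifference, u(3,786 kr) = 0.39·u(10,000 kr) + 0.61·u(0 kr) = 0.39·1 + 0.61·0 = 0.39.
Then u(6,406 kr) = 0.37·u(10,000 kr) + 0.63·u(3,786 kr) = 0.37·1.00 + 0.63·0.39 = 0.6157.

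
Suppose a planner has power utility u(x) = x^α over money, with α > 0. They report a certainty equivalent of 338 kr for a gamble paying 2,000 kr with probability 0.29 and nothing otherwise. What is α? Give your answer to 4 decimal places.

α ≈ 0.6963

Since u(0) = 0, the lottery's EU is 0.29·2000^α.
Indifference: 338^α = 0.29·2000^α, so (338/2000)^α = 0.29.
Take logs: α = ln 0.29 / ln(338/2000) ≈ 0.696273.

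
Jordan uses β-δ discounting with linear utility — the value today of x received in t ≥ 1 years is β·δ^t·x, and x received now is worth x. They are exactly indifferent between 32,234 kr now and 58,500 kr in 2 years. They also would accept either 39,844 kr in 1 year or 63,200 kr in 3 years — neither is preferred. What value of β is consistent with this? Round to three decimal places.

Both payoffs in the second observation are in the future, so β drops out: δ^1·39844 = δ^3·63200 ⇒ δ^2 = 39844/63200 = 0.63044, so δ = 0.79400.
The first indifference: 32234 = β·δ^2·58500, so β = 32234/(δ^2·58500) = 32234/(0.63044·58500) ≈ 0.874.

β ≈ 0.874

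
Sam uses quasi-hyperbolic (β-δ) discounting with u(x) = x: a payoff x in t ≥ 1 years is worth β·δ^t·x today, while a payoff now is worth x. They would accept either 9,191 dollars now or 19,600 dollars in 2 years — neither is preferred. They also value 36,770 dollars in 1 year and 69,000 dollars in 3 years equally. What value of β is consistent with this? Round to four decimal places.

From the later pair, β·δ^1·36770 = β·δ^3·69000; dividing through, δ^2 = 36770/69000 = 0.53290, so δ = 0.73000.
The first indifference: 9191 = β·δ^2·19600, so β = 9191/(δ^2·19600) = 9191/(0.53290·19600) ≈ 0.8800.

β ≈ 0.8800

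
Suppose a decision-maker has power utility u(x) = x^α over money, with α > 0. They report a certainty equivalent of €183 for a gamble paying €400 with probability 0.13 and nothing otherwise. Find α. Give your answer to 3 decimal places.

EU(lottery) = 0.13·400^α + 0.87·0 = 0.13·400^α.
Equating: 183^α = 0.13·400^α, i.e. 0.4575^α = 0.13.
Take logs: α = ln 0.13 / ln(183/400) ≈ 2.60905.

α ≈ 2.609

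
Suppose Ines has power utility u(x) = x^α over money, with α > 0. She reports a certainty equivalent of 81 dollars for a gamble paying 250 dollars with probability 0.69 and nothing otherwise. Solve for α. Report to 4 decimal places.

EU(lottery) = 0.69·250^α + 0.31·0 = 0.69·250^α.
Setting u(81) equal to that: 81^α = 0.69·250^α ⇒ (81/250)^α = 0.69.
α = ln(0.69) / ln(81/250) = -0.3710637/-1.1270118 ≈ 0.3292.

α ≈ 0.3292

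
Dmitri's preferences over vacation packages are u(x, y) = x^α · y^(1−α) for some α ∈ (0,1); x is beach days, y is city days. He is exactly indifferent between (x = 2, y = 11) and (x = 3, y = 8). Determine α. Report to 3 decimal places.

Indifference: 2^α · 11^(1−α) = 3^α · 8^(1−α).
(2/3)^α = (8/11)^(1−α); take logs: α·ln(2/3) = (1−α)·ln(8/11), i.e. α·-0.405465 = (1−α)·-0.318454.
With A = -0.405465 and B = -0.318454: α·A = (1−α)·B, so α = B/(A+B) = -0.318454/-0.723919 ≈ 0.440.

α ≈ 0.440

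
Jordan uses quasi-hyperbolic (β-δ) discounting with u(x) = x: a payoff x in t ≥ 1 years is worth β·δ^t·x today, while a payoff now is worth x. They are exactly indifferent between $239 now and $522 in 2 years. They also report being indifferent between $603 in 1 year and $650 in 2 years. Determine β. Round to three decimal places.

β ≈ 0.532

The second indifference involves only future payoffs, so β cancels: β·δ^1·603 = β·δ^2·650, giving δ = 603/650 = 0.92769.
Substituting δ into 239 = β·δ^2·522: β = 239/(449.240) ≈ 0.532.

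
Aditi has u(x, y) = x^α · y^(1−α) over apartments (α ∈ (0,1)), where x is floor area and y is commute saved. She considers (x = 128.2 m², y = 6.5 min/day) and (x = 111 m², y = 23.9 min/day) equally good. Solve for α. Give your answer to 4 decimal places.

α ≈ 0.9004

Indifference: 128.2^α · 6.5^(1−α) = 111^α · 23.9^(1−α).
(128.2/111)^α = (23.9/6.5)^(1−α); take logs: α·ln(128.2/111) = (1−α)·ln(23.9/6.5), i.e. α·0.1440613 = (1−α)·1.3020763.
Thus α·(1.4461376) = 1.3020763, so α = 1.3020763/1.4461376 ≈ 0.9004.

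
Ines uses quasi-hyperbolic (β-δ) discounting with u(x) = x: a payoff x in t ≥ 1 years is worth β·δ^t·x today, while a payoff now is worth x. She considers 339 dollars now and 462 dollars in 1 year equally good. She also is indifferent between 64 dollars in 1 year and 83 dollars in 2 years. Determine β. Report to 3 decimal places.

β ≈ 0.952

The second indifference involves only future payoffs, so β cancels: β·δ^1·64 = β·δ^2·83, giving δ = 64/83 = 0.77108.
Substituting δ into 339 = β·δ·462: β = 339/(356.241) ≈ 0.952.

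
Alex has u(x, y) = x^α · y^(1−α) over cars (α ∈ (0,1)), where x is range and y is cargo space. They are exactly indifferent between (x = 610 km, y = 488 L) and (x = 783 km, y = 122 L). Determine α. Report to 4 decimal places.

α ≈ 0.8474

The Cobb–Douglas utilities coincide, so 610^α·488^(1−α) = 783^α·122^(1−α).
Rearrange to (610/783)^α = (122/488)^(1−α) and take logs: α·-0.2496737 = (1−α)·-1.3862944.
Thus α·(-1.6359681) = -1.3862944, so α = -1.3862944/-1.6359681 ≈ 0.8474.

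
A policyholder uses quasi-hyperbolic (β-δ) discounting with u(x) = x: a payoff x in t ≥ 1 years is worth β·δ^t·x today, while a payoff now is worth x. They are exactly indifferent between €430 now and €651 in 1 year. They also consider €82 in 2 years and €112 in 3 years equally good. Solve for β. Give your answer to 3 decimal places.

β ≈ 0.902

From the later pair, β·δ^2·82 = β·δ^3·112; dividing through, δ = 82/112 = 0.73214.
Substituting δ into 430 = β·δ·651: β = 430/(476.625) ≈ 0.902.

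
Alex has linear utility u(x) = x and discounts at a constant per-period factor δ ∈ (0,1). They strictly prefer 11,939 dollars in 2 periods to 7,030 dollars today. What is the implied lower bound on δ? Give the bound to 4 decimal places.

Comparing present values: 7030 < δ^2·11939.
So δ^2 > 7030/11939 = 0.58883; taking the square root of both positive sides preserves the inequality.
δ > (7030/11939)^(1/2) ≈ 0.7674.

δ > 0.7674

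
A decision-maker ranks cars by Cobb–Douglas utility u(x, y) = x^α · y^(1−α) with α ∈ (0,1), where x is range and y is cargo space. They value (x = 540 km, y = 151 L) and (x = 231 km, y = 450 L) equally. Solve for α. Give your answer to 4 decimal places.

Indifference: 540^α · 151^(1−α) = 231^α · 450^(1−α).
(540/231)^α = (450/151)^(1−α); take logs: α·ln(540/231) = (1−α)·ln(450/151), i.e. α·0.8491514 = (1−α)·1.0919677.
Thus α·(1.9411191) = 1.0919677, so α = 1.0919677/1.9411191 ≈ 0.5625.

α ≈ 0.5625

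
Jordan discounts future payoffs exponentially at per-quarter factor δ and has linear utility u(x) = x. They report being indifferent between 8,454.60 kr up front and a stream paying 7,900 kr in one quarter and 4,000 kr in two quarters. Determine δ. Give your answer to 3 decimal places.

δ ≈ 0.770

Present value of the stream is 7900·δ + 4000·δ². Indifference gives 7900δ + 4000δ² = 8454.60.
Rearranged: 4000δ² + 7900δ − 8454.60 = 0.
By the quadratic formula (taking the positive root), δ = (−7900 + √197683600.00) / 8000 ≈ 0.770.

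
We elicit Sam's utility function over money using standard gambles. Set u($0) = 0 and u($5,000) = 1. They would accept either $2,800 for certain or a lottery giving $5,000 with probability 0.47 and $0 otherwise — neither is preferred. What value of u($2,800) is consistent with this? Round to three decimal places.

u($2,800) equals the lottery's expected utility: 0.47·1 + 0.53·0 = 0.47.

0.470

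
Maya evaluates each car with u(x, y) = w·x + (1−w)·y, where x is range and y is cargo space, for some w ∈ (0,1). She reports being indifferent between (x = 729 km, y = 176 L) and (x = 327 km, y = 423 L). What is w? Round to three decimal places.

w = 0.381

u(729,176) = u(327,423) means w·729 + (1−w)·176 = w·327 + (1−w)·423.
Rearranging, 402·w − 247·(1−w) = 0.
The marginal rate of substitution is 247/402, so w = 247/(402+247) = 0.381.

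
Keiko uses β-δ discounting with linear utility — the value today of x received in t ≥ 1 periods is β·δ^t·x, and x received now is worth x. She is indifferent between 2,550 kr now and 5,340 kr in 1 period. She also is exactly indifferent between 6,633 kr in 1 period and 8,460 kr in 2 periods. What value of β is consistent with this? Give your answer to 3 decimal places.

β ≈ 0.609

The second indifference involves only future payoffs, so β cancels: β·δ^1·6633 = β·δ^2·8460, giving δ = 6633/8460 = 0.78404.
Substituting δ into 2550 = β·δ·5340: β = 2550/(4186.787) ≈ 0.609.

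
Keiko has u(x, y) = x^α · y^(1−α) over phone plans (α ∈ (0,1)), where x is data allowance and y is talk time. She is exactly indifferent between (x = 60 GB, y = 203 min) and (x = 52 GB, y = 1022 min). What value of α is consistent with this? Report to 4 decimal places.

α ≈ 0.9187

The Cobb–Douglas utilities coincide, so 60^α·203^(1−α) = 52^α·1022^(1−α).
Taking logs: α·ln 60 + (1−α)·ln 203 = α·ln 52 + (1−α)·ln 1022, i.e. α·0.1431008 = (1−α)·1.6163108.
With A = 0.1431008 and B = 1.6163108: α·A = (1−α)·B, so α = B/(A+B) = 1.6163108/1.7594116 ≈ 0.9187.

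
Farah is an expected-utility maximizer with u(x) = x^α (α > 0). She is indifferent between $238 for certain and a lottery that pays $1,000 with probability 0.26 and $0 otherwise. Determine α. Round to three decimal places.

α ≈ 0.938

The lottery's expected utility is 0.26·u(1000) + 0.74·u(0) = 0.26·1000^α (since u(0) = 0 for α > 0).
Equating: 238^α = 0.26·1000^α, i.e. 0.2380^α = 0.26.
α = ln(0.26) / ln(238/1000) = -1.347074/-1.435485 ≈ 0.938.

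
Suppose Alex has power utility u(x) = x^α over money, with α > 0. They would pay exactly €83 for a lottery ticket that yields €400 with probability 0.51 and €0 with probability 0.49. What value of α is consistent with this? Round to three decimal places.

The lottery's expected utility is 0.51·u(400) + 0.49·u(0) = 0.51·400^α (since u(0) = 0 for α > 0).
Setting u(83) equal to that: 83^α = 0.51·400^α ⇒ (83/400)^α = 0.51.
Taking logs: α·ln(83/400) = ln(0.51), so α = -0.673345 / -1.572624 ≈ 0.428.

α ≈ 0.428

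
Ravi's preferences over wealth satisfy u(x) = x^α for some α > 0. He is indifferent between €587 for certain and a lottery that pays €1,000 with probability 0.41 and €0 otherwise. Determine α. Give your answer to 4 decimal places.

α ≈ 1.6736

EU(lottery) = 0.41·1000^α + 0.59·0 = 0.41·1000^α.
Indifference: 587^α = 0.41·1000^α, so (587/1000)^α = 0.41.
Take logs: α = ln 0.41 / ln(587/1000) ≈ 1.673638.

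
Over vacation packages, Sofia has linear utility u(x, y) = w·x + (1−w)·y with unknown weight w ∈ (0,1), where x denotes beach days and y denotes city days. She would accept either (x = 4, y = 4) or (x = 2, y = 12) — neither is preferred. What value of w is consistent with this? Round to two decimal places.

w = 0.80

Equating utilities: w·4 + (1−w)·4 = w·2 + (1−w)·12.
w·(4−2) = (1−w)·(12−4), i.e. w·2 = (1−w)·8.
So w/(1−w) = 8/2 = 4.0000, giving w = 8/(2+8) = 0.80.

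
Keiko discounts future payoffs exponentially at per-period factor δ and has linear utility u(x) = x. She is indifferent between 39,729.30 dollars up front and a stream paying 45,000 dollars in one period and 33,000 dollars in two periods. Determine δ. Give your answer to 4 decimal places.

Equating present values: 39729.30 = 45000δ + 33000δ².
So 33000δ² + 45000δ − 39729.30 = 0.
By the quadratic formula (taking the positive root), δ = (−45000 + √7269267600.00) / 66000 ≈ 0.6100.

δ ≈ 0.6100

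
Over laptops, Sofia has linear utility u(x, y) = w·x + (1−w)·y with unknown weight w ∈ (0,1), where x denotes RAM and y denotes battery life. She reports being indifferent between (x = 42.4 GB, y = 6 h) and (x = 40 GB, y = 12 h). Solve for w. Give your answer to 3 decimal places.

w = 0.714

Equating utilities: w·42.4 + (1−w)·6 = w·40 + (1−w)·12.
w·(42.4−40) = (1−w)·(12−6), i.e. w·2.4 = (1−w)·6.
So w/(1−w) = 6/2.4 = 2.5000, giving w = 6/(2.4+6) = 0.714.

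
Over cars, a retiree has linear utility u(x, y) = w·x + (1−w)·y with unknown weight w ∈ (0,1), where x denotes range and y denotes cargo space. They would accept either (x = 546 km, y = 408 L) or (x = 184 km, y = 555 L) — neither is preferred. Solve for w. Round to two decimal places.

u(546,408) = u(184,555) means w·546 + (1−w)·408 = w·184 + (1−w)·555.
Collecting terms: w·362 = (1−w)·147.
So w/(1−w) = 147/362 = 0.4061, giving w = 147/(362+147) = 0.29.

w = 0.29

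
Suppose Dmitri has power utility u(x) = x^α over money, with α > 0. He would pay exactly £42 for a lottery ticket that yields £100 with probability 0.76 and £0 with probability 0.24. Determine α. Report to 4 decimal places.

Since u(0) = 0, the lottery's EU is 0.76·100^α.
Indifference: 42^α = 0.76·100^α, so (42/100)^α = 0.76.
Taking logs: α·ln(42/100) = ln(0.76), so α = -0.2744368 / -0.8675006 ≈ 0.3164.

α ≈ 0.3164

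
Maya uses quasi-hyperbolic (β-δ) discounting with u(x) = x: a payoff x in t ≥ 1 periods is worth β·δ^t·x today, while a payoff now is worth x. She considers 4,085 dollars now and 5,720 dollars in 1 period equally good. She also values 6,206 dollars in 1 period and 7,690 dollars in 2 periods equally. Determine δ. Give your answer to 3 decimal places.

δ ≈ 0.807

Both payoffs in the second observation are in the future, so β drops out: δ^1·6206 = δ^2·7690 ⇒ δ = 6206/7690 = 0.80702.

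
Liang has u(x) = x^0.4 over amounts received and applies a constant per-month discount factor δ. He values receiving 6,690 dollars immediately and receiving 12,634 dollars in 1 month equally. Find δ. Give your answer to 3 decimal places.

Indifference means u(6690) = δ · u(12634), so δ = u(6690)/u(12634).
With u(x) = x^0.4: δ = 6690^0.4/12634^0.4 = (6690/12634)^0.4 = 0.77545.

δ ≈ 0.775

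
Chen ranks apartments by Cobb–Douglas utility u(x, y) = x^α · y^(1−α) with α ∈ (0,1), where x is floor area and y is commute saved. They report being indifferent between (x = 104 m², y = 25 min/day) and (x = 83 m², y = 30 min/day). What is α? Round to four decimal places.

α ≈ 0.4470

The Cobb–Douglas utilities coincide, so 104^α·25^(1−α) = 83^α·30^(1−α).
Taking logs: α·ln 104 + (1−α)·ln 25 = α·ln 83 + (1−α)·ln 30, i.e. α·0.2255503 = (1−α)·0.1823216.
So α/(1−α) = (0.1823216)/(0.2255503) = 0.8083412, and α = 0.8083412/1.8083412 ≈ 0.4470.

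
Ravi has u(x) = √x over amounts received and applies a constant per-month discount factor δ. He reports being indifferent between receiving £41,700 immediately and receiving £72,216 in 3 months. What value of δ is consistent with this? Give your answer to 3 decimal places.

δ ≈ 0.913

Indifference means u(41700) = δ^3 · u(72216), so δ^3 = u(41700)/u(72216).
Since u(x) = √x, δ^3 = √(41700/72216) = 0.75989.
Hence δ = (0.75989)^(1/3) = 0.91254.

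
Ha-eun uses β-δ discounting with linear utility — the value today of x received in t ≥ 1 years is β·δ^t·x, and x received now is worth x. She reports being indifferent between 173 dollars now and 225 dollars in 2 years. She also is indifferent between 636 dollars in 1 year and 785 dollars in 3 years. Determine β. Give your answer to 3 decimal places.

From the later pair, β·δ^1·636 = β·δ^3·785; dividing through, δ^2 = 636/785 = 0.81019, so δ = 0.90011.
Now use the now-vs-future pair: 173 = β·δ^2·225 gives β = 173/(0.81019·225) ≈ 0.949.

β ≈ 0.949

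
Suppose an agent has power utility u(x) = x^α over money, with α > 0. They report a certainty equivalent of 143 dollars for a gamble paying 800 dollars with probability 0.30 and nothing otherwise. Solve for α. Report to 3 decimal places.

α ≈ 0.699

The lottery's expected utility is 0.30·u(800) + 0.70·u(0) = 0.30·800^α (since u(0) = 0 for α > 0).
Indifference: 143^α = 0.30·800^α, so (143/800)^α = 0.30.
Take logs: α = ln 0.30 / ln(143/800) ≈ 0.69927.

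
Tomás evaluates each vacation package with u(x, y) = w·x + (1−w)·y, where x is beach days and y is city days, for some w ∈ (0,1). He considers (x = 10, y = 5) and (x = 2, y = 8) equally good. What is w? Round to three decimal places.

w = 0.273

Indifference: w·10 + (1−w)·5 = w·2 + (1−w)·8.
Rearranging, 8·w − 3·(1−w) = 0.
The marginal rate of substitution is 3/8, so w = 3/(8+3) = 0.273.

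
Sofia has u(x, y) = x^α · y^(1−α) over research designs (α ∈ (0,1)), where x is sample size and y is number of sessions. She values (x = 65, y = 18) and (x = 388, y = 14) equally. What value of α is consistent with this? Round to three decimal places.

The Cobb–Douglas utilities coincide, so 65^α·18^(1−α) = 388^α·14^(1−α).
(65/388)^α = (14/18)^(1−α); take logs: α·ln(65/388) = (1−α)·ln(14/18), i.e. α·-1.786618 = (1−α)·-0.251314.
Thus α·(-2.037932) = -0.251314, so α = -0.251314/-2.037932 ≈ 0.123.

α ≈ 0.123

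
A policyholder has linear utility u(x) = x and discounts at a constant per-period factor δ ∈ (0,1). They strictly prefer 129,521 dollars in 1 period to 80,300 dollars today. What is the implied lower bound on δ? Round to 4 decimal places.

Under u(x) = x this choice says 80300 < δ·129521.
So δ > 80300/129521 = 0.61998.

δ > 0.6200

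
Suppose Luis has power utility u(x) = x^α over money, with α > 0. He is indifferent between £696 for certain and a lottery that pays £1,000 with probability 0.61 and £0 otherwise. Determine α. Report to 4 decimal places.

α ≈ 1.3639

The lottery's expected utility is 0.61·u(1000) + 0.39·u(0) = 0.61·1000^α (since u(0) = 0 for α > 0).
Equating: 696^α = 0.61·1000^α, i.e. 0.6960^α = 0.61.
Take logs: α = ln 0.61 / ln(696/1000) ≈ 1.363931.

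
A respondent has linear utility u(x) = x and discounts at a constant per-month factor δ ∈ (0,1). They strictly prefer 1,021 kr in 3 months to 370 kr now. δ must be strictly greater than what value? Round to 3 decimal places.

δ > 0.713

Under u(x) = x this choice says 370 < δ^3·1021.
Hence δ^3 > 370/1021 = 0.36239, and x ↦ x^(1/3) is increasing on (0,∞).
δ > 0.36239^(1/3) = 0.713.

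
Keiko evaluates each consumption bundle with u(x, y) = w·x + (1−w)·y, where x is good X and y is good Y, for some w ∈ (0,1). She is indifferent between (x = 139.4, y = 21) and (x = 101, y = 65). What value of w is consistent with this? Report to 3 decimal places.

w = 0.534

Equating utilities: w·139.4 + (1−w)·21 = w·101 + (1−w)·65.
Rearranging, 38.4·w − 44·(1−w) = 0.
So w/(1−w) = 44/38.4 = 1.1458, giving w = 44/(38.4+44) = 0.534.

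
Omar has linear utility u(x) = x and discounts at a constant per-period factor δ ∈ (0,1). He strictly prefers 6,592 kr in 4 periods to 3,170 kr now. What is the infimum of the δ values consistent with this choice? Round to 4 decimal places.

Comparing present values: 3170 < δ^4·6592.
Hence δ^4 > 3170/6592 = 0.48089, and x ↦ x^(1/4) is increasing on (0,∞).
δ > (3170/6592)^(1/4) ≈ 0.8327.

δ > 0.8327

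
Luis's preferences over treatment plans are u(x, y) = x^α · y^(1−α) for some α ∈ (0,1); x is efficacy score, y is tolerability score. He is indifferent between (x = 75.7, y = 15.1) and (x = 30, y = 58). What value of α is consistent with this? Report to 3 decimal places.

α ≈ 0.592

Indifference: 75.7^α · 15.1^(1−α) = 30^α · 58^(1−α).
Rearrange to (75.7/30)^α = (58/15.1)^(1−α) and take logs: α·0.925581 = (1−α)·1.345748.
Thus α·(2.271329) = 1.345748, so α = 1.345748/2.271329 ≈ 0.592.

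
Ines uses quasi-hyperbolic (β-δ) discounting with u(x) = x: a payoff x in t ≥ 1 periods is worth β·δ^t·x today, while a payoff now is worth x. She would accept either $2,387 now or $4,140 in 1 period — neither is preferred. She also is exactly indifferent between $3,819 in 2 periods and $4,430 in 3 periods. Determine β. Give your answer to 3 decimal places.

Both payoffs in the second observation are in the future, so β drops out: δ^2·3819 = δ^3·4430 ⇒ δ = 3819/4430 = 0.86208.
Now use the now-vs-future pair: 2387 = β·δ·4140 gives β = 2387/(0.86208·4140) ≈ 0.669.

β ≈ 0.669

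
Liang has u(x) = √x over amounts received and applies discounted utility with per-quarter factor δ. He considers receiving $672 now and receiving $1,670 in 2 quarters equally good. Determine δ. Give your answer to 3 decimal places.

δ ≈ 0.796

The payoff in 2 quarters is discounted by δ^2, so u(672) = δ^2·u(1670) and δ^2 = u(672)/u(1670).
Since u(x) = √x, δ^2 = √(672/1670) = 0.63435.
So δ = 0.63435^(1/2) ≈ 0.796.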